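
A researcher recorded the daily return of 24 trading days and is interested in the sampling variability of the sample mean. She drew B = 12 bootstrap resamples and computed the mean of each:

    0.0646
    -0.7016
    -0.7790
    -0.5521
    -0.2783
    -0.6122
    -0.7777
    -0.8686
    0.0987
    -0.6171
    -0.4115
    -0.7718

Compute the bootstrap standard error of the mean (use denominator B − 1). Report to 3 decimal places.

SE* = 0.325

Bootstrap SE is the standard deviation of the 12 replicate means.
Mean of replicates: (0.0646 + (-0.7016) + (-0.7790) + (-0.5521) + (-0.2783) + (-0.6122) + (-0.7777) + (-0.8686) + 0.0987 + (-0.6171) + (-0.4115) + (-0.7718)) / 12 = -6.20660 / 12 = -0.51722
Sum of squared deviations: (+0.58182)² + (−0.18438)² + (−0.26178)² + (−0.03488)² + (+0.23892)² + (−0.09498)² + (−0.26048)² + (−0.35138)² + (+0.61592)² + (−0.09988)² + (+0.10572)² + (−0.25458)² = 1.16500
Variance = 1.16500 / 11 = 0.10591
SE* = √0.10591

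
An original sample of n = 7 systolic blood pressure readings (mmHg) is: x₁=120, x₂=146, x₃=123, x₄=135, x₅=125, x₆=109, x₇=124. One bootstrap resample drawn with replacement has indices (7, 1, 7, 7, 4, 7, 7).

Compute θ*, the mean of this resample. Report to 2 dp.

θ* = 125.00

Resample values: 124, 120, 124, 124, 135, 124, 124.
Mean = (124 + 120 + 124 + 124 + 135 + 124 + 124) / 7 = 875.0 / 7 = 125.00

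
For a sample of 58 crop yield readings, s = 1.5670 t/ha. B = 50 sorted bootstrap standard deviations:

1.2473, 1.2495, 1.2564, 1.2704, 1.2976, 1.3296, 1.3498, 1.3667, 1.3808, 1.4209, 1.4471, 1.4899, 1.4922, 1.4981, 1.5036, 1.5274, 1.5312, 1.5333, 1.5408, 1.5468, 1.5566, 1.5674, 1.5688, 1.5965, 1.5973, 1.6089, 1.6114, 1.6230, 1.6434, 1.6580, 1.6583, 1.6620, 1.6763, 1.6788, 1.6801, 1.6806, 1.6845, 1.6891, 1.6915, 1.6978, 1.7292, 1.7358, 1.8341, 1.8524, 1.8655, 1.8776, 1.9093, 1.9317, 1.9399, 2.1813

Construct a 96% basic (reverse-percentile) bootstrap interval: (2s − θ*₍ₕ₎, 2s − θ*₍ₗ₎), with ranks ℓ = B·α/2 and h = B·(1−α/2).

(1.1941, 1.8867)

Percentile endpoints at ranks 1 and 49: θ*₍1₎ = 1.2473, θ*₍49₎ = 1.9399.
Basic interval reflects these around s:
  lower = 2 × 1.5670 − 1.9399 = 1.1941
  upper = 2 × 1.5670 − 1.2473 = 1.8867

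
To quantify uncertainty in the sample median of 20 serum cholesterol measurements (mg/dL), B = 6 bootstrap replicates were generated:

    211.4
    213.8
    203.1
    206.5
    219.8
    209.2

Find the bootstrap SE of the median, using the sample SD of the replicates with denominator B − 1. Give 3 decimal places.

Bootstrap SE is the standard deviation of the 6 replicate medians.
Mean of replicates: (211.4 + 213.8 + 203.1 + 206.5 + 219.8 + 209.2) / 6 = 1263.8000 / 6 = 210.6333
Sum of squared deviations: (+0.7667)² + (+3.1667)² + (−7.5333)² + (−4.1333)² + (+9.1667)² + (−1.4333)² = 170.5333
Variance = 170.5333 / 5 = 34.1067
SE* = √34.1067

SE* = 5.840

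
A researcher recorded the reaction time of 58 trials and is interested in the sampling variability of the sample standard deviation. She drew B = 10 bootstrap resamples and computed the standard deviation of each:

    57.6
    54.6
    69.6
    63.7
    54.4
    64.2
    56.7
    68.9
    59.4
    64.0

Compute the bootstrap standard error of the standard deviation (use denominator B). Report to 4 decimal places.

SE* = 5.2827

Bootstrap SE is the standard deviation of the 10 replicate standard deviations.
Mean of replicates: (57.6 + 54.6 + 69.6 + 63.7 + 54.4 + 64.2 + 56.7 + 68.9 + 59.4 + 64.0) / 10 = 613.10000 / 10 = 61.31000
Sum of squared deviations: (−3.71000)² + (−6.71000)² + (+8.29000)² + (+2.39000)² + (−6.91000)² + (+2.89000)² + (−4.61000)² + (+7.59000)² + (−1.91000)² + (+2.69000)² = 279.06900
Variance = 279.06900 / 10 = 27.90690
SE* = √27.90690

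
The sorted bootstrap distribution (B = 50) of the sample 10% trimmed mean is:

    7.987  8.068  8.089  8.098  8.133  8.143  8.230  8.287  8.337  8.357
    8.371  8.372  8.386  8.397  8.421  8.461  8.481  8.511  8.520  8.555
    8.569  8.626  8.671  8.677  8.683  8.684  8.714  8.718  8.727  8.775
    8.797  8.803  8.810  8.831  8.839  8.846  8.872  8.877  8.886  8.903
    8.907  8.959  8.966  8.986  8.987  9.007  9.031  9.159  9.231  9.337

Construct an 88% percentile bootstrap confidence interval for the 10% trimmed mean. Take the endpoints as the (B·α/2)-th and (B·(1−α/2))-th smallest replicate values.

α = 0.12; lower rank = 50 × 0.060 = 3; upper rank = 50 × 0.940 = 47.
The 3rd smallest replicate is 8.089; the 47th is 9.031.

(8.089, 9.031)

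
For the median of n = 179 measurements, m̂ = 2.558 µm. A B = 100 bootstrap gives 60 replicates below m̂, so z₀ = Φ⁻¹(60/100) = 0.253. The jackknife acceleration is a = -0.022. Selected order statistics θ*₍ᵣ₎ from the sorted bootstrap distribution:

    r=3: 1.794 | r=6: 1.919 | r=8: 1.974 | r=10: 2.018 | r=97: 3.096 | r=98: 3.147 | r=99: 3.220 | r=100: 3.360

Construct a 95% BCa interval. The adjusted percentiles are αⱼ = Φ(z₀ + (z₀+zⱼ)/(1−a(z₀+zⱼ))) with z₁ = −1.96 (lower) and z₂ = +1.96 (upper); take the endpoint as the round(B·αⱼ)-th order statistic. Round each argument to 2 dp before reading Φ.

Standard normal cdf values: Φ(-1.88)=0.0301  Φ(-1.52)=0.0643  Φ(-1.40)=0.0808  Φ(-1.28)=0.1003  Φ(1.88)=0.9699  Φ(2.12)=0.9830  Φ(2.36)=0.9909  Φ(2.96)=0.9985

Lower: z₀ + z₁ = 0.253 + (-1.960) = -1.707; 1 − a(z₀+z₁) = 1 − (-0.022)(-1.707) = 0.9624; argument = 0.253 + (-1.707)/0.9624 = -1.5206 → -1.52.
α₁ = Φ(-1.52) = 0.0643; rank = round(100 × 0.0643) = 6; θ*₍6₎ = 1.919.
Upper: z₀ + z₂ = 2.213; 1 − a(z₀+z₂) = 1.0487; argument = 2.3633 → 2.36; α₂ = 0.9909; rank = 99; θ*₍99₎ = 3.220.

(1.919, 3.220)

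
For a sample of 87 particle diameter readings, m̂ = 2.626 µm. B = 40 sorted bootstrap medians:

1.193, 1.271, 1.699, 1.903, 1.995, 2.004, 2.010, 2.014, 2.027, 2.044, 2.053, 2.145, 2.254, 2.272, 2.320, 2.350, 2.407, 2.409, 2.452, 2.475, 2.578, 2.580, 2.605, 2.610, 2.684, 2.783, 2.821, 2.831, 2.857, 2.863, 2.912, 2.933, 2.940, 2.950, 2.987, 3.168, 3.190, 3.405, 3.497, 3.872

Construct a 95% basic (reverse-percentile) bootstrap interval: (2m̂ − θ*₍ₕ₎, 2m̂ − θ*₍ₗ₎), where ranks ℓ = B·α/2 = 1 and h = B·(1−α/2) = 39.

Percentile endpoints at ranks 1 and 39: θ*₍1₎ = 1.193, θ*₍39₎ = 3.497.
Basic interval reflects these around m̂:
  lower = 2 × 2.626 − 3.497 = 1.755
  upper = 2 × 2.626 − 1.193 = 4.059

(1.755, 4.059)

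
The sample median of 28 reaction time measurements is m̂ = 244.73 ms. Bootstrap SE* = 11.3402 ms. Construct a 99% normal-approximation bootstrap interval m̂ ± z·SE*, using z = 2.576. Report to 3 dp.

Margin = 2.576 × 11.3402 = 29.2124
Interval: 244.73 ± 29.2124

(215.518, 273.942)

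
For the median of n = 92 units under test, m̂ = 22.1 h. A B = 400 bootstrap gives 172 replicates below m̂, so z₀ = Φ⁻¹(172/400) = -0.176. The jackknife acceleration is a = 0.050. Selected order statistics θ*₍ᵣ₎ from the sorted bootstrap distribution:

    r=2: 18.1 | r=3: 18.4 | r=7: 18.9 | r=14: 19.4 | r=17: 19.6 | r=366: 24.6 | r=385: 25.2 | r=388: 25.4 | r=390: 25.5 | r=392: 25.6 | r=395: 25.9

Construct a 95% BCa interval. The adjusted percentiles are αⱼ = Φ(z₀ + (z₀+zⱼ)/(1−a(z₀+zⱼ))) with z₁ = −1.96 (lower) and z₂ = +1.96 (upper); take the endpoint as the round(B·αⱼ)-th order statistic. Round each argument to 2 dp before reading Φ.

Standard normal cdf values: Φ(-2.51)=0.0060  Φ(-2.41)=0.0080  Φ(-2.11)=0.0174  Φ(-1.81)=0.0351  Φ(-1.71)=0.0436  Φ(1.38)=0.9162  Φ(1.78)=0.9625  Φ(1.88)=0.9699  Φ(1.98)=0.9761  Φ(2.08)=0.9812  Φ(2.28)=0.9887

Lower: z₀ + z₁ = -0.176 + (-1.960) = -2.136; 1 − a(z₀+z₁) = 1 − (0.050)(-2.136) = 1.1068; argument = -0.176 + (-2.136)/1.1068 = -2.1059 → -2.11.
α₁ = Φ(-2.11) = 0.0174; rank = round(400 × 0.0174) = 7; θ*₍7₎ = 18.9.
Upper: z₀ + z₂ = 1.784; 1 − a(z₀+z₂) = 0.9108; argument = 1.7827 → 1.78; α₂ = 0.9625; rank = 385; θ*₍385₎ = 25.2.

(18.9, 25.2)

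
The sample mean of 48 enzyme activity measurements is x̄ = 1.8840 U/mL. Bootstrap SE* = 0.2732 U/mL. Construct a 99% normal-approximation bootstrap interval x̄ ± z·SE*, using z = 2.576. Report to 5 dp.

(1.18024, 2.58776)

Margin = 2.576 × 0.2732 = 0.703763
Interval: 1.8840 ± 0.703763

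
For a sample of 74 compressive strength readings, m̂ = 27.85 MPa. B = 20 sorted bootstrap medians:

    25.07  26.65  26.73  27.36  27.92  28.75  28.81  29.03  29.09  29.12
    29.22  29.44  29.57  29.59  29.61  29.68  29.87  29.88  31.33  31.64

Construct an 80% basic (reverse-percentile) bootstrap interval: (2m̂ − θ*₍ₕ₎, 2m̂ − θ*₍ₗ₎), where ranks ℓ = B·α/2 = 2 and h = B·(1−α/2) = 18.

Percentile endpoints at ranks 2 and 18: θ*₍2₎ = 26.65, θ*₍18₎ = 29.88.
Basic interval reflects these around m̂:
  lower = 2 × 27.85 − 29.88 = 25.82
  upper = 2 × 27.85 − 26.65 = 29.05

(25.82, 29.05)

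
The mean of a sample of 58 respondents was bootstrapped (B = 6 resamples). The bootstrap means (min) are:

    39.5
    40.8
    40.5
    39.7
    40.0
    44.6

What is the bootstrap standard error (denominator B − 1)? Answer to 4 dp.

Bootstrap SE is the standard deviation of the 6 replicate means.
Mean of replicates: (39.5 + 40.8 + 40.5 + 39.7 + 40.0 + 44.6) / 6 = 245.10000 / 6 = 40.85000
Sum of squared deviations: (−1.35000)² + (−0.05000)² + (−0.35000)² + (−1.15000)² + (−0.85000)² + (+3.75000)² = 18.05500
Variance = 18.05500 / 5 = 3.61100
SE* = √3.61100

SE* = 1.9003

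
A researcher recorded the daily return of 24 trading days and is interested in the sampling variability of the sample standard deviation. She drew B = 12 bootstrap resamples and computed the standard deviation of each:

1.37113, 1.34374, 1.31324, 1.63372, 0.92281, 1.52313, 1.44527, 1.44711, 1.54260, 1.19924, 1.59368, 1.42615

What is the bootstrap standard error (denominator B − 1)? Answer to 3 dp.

SE* = 0.194

Bootstrap SE is the standard deviation of the 12 replicate standard deviations.
Mean of replicates: (1.37113 + 1.34374 + 1.31324 + 1.63372 + 0.92281 + 1.52313 + 1.44527 + 1.44711 + 1.54260 + 1.19924 + 1.59368 + 1.42615) / 12 = 16.761820 / 12 = 1.396818
Sum of squared deviations: (−0.025688)² + (−0.053078)² + (−0.083578)² + (+0.236902)² + (−0.474008)² + (+0.126312)² + (+0.048452)² + (+0.050292)² + (+0.145782)² + (−0.197578)² + (+0.196862)² + (+0.029332)² = 0.412005
Variance = 0.412005 / 11 = 0.037455
SE* = √0.037455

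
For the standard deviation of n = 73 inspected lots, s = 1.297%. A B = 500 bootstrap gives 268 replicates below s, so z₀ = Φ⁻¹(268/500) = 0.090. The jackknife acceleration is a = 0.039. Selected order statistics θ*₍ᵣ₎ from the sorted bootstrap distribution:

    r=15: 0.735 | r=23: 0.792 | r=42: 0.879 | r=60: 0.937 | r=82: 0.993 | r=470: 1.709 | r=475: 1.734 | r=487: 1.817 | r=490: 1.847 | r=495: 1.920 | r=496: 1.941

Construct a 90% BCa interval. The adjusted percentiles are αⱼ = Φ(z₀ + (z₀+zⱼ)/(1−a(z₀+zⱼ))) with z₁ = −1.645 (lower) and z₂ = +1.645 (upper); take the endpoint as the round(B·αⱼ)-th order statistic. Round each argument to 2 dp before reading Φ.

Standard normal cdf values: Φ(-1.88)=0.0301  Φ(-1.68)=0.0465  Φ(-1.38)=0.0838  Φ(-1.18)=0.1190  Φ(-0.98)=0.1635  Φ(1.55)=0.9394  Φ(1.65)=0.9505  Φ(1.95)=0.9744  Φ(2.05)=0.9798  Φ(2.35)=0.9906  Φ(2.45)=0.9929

(0.879, 1.817)

Lower: z₀ + z₁ = 0.090 + (-1.645) = -1.555; 1 − a(z₀+z₁) = 1 − (0.039)(-1.555) = 1.0606; argument = 0.090 + (-1.555)/1.0606 = -1.3761 → -1.38.
α₁ = Φ(-1.38) = 0.0838; rank = round(500 × 0.0838) = 42; θ*₍42₎ = 0.879.
Upper: z₀ + z₂ = 1.735; 1 − a(z₀+z₂) = 0.9323; argument = 1.9509 → 1.95; α₂ = 0.9744; rank = 487; θ*₍487₎ = 1.817.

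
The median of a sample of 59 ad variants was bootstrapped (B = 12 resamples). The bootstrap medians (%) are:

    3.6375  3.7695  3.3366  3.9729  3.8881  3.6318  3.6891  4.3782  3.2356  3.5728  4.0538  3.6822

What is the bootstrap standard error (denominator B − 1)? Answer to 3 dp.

Bootstrap SE is the standard deviation of the 12 replicate medians.
Mean of replicates: (3.6375 + 3.7695 + 3.3366 + 3.9729 + 3.8881 + 3.6318 + 3.6891 + 4.3782 + 3.2356 + 3.5728 + 4.0538 + 3.6822) / 12 = 44.84810 / 12 = 3.73734
Sum of squared deviations: (−0.09984)² + (+0.03216)² + (−0.40074)² + (+0.23556)² + (+0.15076)² + (−0.10554)² + (−0.04824)² + (+0.64086)² + (−0.50174)² + (−0.16454)² + (+0.31646)² + (−0.05514)² = 1.05598
Variance = 1.05598 / 11 = 0.09600
SE* = √0.09600

SE* = 0.310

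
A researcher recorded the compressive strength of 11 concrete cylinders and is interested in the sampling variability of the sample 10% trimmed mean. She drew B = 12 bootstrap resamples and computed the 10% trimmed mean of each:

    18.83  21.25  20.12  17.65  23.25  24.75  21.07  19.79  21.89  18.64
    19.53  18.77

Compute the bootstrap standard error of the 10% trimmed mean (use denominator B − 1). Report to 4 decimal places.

Bootstrap SE is the standard deviation of the 12 replicate 10% trimmed means.
Mean of replicates: (18.83 + 21.25 + 20.12 + 17.65 + 23.25 + 24.75 + 21.07 + 19.79 + 21.89 + 18.64 + 19.53 + 18.77) / 12 = 245.54000 / 12 = 20.46167
Sum of squared deviations: (−1.63167)² + (+0.78833)² + (−0.34167)² + (−2.81167)² + (+2.78833)² + (+4.28833)² + (+0.60833)² + (−0.67167)² + (+1.42833)² + (−1.82167)² + (−0.93167)² + (−1.69167)² = 47.38017
Variance = 47.38017 / 11 = 4.30729
SE* = √4.30729

SE* = 2.0754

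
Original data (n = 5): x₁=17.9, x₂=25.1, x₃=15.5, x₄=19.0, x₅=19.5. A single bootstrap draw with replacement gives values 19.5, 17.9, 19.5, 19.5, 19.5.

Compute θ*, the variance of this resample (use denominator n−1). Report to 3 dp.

Mean = 19.1800; sum of squared deviations = 2.0480
s² = 2.0480 / 4 = 0.5120

θ* = 0.512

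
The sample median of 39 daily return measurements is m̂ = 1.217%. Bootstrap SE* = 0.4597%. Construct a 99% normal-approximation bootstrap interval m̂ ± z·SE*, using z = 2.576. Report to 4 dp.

(0.0328, 2.4012)

Margin = 2.576 × 0.4597 = 1.18419
Interval: 1.217 ± 1.18419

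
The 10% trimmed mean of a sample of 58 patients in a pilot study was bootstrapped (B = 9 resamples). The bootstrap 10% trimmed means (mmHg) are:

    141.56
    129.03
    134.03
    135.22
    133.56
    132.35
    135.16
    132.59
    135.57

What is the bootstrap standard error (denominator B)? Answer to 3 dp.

SE* = 3.180

Bootstrap SE is the standard deviation of the 9 replicate 10% trimmed means.
Mean of replicates: (141.56 + 129.03 + 134.03 + 135.22 + 133.56 + 132.35 + 135.16 + 132.59 + 135.57) / 9 = 1209.0700 / 9 = 134.3411
Sum of squared deviations: (+7.2189)² + (−5.3111)² + (−0.3111)² + (+0.8789)² + (−0.7811)² + (−1.9911)² + (+0.8189)² + (−1.7511)² + (+1.2289)² = 91.0113
Variance = 91.0113 / 9 = 10.1124
SE* = √10.1124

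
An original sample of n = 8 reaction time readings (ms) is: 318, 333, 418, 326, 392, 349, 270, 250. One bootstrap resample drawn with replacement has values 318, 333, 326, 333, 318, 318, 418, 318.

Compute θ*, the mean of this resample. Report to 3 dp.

Mean = (318 + 333 + 326 + 333 + 318 + 318 + 418 + 318) / 8 = 2682.0 / 8 = 335.250

θ* = 335.250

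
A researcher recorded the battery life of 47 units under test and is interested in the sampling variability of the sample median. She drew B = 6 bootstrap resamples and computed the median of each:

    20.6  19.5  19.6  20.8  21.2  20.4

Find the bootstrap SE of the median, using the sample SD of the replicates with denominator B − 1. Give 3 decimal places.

SE* = 0.675

Bootstrap SE is the standard deviation of the 6 replicate medians.
Mean of replicates: (20.6 + 19.5 + 19.6 + 20.8 + 21.2 + 20.4) / 6 = 122.1000 / 6 = 20.3500
Sum of squared deviations: (+0.2500)² + (−0.8500)² + (−0.7500)² + (+0.4500)² + (+0.8500)² + (+0.0500)² = 2.2750
Variance = 2.2750 / 5 = 0.4550
SE* = √0.4550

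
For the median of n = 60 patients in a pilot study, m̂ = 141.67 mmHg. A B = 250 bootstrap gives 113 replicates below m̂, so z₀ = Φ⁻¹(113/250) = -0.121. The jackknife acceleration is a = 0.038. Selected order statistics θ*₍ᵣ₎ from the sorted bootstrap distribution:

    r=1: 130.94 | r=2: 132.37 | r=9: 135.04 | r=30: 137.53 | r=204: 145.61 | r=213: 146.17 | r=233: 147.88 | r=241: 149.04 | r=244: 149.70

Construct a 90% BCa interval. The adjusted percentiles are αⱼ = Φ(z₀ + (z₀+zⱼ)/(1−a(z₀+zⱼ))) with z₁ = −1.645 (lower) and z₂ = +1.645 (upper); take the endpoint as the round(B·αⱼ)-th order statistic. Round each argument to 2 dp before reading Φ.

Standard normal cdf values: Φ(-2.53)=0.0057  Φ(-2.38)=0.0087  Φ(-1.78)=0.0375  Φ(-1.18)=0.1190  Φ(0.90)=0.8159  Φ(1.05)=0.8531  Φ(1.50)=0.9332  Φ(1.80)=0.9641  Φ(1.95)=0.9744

(135.04, 147.88)

Lower: z₀ + z₁ = -0.121 + (-1.645) = -1.766; 1 − a(z₀+z₁) = 1 − (0.038)(-1.766) = 1.0671; argument = -0.121 + (-1.766)/1.0671 = -1.7759 → -1.78.
α₁ = Φ(-1.78) = 0.0375; rank = round(250 × 0.0375) = 9; θ*₍9₎ = 135.04.
Upper: z₀ + z₂ = 1.524; 1 − a(z₀+z₂) = 0.9421; argument = 1.4967 → 1.50; α₂ = 0.9332; rank = 233; θ*₍233₎ = 147.88.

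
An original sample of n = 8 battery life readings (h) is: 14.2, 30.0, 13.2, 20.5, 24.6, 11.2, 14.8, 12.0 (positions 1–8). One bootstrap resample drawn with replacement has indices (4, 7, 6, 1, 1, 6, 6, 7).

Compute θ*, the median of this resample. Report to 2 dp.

Resample values: 20.5, 14.8, 11.2, 14.2, 14.2, 11.2, 11.2, 14.8.
Sorted: 11.2, 11.2, 11.2, 14.2, 14.2, 14.8, 14.8, 20.5
Median = average of the two middle values = 14.20

θ* = 14.20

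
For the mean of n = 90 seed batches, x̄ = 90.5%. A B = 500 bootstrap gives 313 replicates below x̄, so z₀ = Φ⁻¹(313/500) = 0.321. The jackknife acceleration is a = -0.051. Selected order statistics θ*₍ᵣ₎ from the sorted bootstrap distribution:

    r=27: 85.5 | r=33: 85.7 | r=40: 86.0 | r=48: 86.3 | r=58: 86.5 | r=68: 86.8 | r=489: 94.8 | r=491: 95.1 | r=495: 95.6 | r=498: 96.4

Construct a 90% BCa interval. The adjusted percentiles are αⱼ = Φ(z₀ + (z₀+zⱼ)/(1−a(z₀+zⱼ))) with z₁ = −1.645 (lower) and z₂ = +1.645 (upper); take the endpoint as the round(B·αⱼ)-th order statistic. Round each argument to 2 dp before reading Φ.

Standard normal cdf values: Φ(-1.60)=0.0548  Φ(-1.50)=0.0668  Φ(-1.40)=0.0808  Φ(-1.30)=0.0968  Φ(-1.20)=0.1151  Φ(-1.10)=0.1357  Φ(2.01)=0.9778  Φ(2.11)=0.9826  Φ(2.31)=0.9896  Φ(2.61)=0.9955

Lower: z₀ + z₁ = 0.321 + (-1.645) = -1.324; 1 − a(z₀+z₁) = 1 − (-0.051)(-1.324) = 0.9325; argument = 0.321 + (-1.324)/0.9325 = -1.0989 → -1.10.
α₁ = Φ(-1.10) = 0.1357; rank = round(500 × 0.1357) = 68; θ*₍68₎ = 86.8.
Upper: z₀ + z₂ = 1.966; 1 − a(z₀+z₂) = 1.1003; argument = 2.1078 → 2.11; α₂ = 0.9826; rank = 491; θ*₍491₎ = 95.1.

(86.8, 95.1)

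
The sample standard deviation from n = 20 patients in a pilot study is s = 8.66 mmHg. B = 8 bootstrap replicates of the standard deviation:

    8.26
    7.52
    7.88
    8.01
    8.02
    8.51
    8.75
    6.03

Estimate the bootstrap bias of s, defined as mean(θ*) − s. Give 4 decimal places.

bias = −0.7875

mean(θ*) = (8.26 + 7.52 + 7.88 + 8.01 + 8.02 + 8.51 + 8.75 + 6.03) / 8 = 7.87250
bias = 7.87250 − 8.66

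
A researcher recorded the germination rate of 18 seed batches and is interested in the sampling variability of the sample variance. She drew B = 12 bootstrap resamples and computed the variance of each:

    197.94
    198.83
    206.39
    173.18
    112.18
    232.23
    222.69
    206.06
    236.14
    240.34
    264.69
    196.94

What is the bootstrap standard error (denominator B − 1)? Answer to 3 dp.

Bootstrap SE is the standard deviation of the 12 replicate variances.
Mean of replicates: (197.94 + 198.83 + 206.39 + 173.18 + 112.18 + 232.23 + 222.69 + 206.06 + 236.14 + 240.34 + 264.69 + 196.94) / 12 = 2487.6100 / 12 = 207.3008
Sum of squared deviations: (−9.3608)² + (−8.4708)² + (−0.9108)² + (−34.1208)² + (−95.1208)² + (+24.9292)² + (+15.3892)² + (−1.2408)² + (+28.8392)² + (+33.0392)² + (+57.3892)² + (−10.3608)² = 16556.3909
Variance = 16556.3909 / 11 = 1505.1264
SE* = √1505.1264

SE* = 38.796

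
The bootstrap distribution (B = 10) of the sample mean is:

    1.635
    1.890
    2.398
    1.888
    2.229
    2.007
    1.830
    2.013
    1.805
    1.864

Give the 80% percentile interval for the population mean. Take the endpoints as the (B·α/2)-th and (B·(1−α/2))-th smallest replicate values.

Sorted replicates: 1.635, 1.805, 1.830, 1.864, 1.888, 1.890, 2.007, 2.013, 2.229, 2.398
α = 0.20; lower rank = 10 × 0.100 = 1; upper rank = 10 × 0.900 = 9.
The 1st smallest replicate is 1.635; the 9th is 2.229.

(1.635, 2.229)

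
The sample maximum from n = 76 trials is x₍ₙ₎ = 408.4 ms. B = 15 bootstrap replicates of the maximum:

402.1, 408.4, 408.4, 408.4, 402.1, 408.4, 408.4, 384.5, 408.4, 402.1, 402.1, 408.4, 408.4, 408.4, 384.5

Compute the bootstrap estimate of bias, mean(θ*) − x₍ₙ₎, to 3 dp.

mean(θ*) = (402.1 + 408.4 + 408.4 + 408.4 + 402.1 + 408.4 + 408.4 + 384.5 + 408.4 + 402.1 + 402.1 + 408.4 + 408.4 + 408.4 + 384.5) / 15 = 403.5333
bias = 403.5333 − 408.4

bias = −4.867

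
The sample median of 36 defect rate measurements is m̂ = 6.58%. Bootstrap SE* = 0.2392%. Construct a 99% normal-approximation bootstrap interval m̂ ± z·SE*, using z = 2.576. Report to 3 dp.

(5.964, 7.196)

Margin = 2.576 × 0.2392 = 0.6162
Interval: 6.58 ± 0.6162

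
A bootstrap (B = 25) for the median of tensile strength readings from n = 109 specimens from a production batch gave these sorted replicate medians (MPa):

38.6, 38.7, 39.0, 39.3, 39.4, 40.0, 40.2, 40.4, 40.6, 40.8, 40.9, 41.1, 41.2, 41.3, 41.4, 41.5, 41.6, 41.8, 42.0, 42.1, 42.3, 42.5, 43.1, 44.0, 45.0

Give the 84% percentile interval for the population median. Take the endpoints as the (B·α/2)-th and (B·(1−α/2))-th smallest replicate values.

α = 0.16; lower rank = 25 × 0.080 = 2; upper rank = 25 × 0.920 = 23.
The 2nd smallest replicate is 38.7; the 23rd is 43.1.

(38.7, 43.1)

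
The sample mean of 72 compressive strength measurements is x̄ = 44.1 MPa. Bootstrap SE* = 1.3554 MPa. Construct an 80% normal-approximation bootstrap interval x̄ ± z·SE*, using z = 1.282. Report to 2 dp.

(42.36, 45.84)

Margin = 1.282 × 1.3554 = 1.738
Interval: 44.1 ± 1.738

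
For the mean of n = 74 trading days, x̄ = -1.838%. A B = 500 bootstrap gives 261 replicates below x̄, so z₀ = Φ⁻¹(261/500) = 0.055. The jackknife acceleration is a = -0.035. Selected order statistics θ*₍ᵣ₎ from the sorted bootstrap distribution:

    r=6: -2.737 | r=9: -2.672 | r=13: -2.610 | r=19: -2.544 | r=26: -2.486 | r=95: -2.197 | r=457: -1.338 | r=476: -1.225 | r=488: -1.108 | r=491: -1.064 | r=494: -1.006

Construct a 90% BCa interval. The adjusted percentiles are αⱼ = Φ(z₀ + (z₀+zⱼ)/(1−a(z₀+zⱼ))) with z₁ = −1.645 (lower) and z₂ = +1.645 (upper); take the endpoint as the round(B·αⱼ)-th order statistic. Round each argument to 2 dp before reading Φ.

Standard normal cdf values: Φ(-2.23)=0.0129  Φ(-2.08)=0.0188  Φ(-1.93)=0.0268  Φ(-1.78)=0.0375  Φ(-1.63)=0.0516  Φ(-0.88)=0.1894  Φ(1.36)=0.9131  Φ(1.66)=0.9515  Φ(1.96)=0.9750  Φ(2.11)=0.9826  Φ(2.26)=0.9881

Lower: z₀ + z₁ = 0.055 + (-1.645) = -1.590; 1 − a(z₀+z₁) = 1 − (-0.035)(-1.590) = 0.9444; argument = 0.055 + (-1.590)/0.9444 = -1.6287 → -1.63.
α₁ = Φ(-1.63) = 0.0516; rank = round(500 × 0.0516) = 26; θ*₍26₎ = -2.486.
Upper: z₀ + z₂ = 1.700; 1 − a(z₀+z₂) = 1.0595; argument = 1.6595 → 1.66; α₂ = 0.9515; rank = 476; θ*₍476₎ = -1.225.

(-2.486, -1.225)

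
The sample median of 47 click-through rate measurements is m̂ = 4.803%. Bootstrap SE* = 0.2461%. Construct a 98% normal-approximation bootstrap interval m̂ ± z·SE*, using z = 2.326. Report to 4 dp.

Margin = 2.326 × 0.2461 = 0.57243
Interval: 4.803 ± 0.57243

(4.2306, 5.3754)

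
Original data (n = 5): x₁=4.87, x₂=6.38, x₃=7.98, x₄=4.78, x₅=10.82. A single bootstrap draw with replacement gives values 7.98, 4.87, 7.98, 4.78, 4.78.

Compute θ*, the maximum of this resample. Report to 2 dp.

θ* = 7.98

Maximum = 7.98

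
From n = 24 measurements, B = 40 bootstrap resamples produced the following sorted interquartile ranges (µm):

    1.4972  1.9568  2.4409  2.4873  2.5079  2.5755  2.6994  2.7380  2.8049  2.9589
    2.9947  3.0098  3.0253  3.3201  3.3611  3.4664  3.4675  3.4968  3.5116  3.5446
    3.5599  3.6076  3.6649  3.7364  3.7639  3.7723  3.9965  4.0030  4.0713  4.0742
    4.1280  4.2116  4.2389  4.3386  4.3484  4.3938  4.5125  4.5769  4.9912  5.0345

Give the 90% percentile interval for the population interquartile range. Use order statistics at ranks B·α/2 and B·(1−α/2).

(1.9568, 4.5769)

α = 0.10; lower rank = 40 × 0.050 = 2; upper rank = 40 × 0.950 = 38.
The 2nd smallest replicate is 1.9568; the 38th is 4.5769.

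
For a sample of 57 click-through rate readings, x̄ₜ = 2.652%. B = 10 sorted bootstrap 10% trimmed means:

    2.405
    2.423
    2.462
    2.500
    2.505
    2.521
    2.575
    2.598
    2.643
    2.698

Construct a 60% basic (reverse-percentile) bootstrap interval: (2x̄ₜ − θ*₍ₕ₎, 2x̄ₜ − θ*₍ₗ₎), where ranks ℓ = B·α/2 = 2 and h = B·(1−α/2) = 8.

(2.706, 2.881)

Percentile endpoints at ranks 2 and 8: θ*₍2₎ = 2.423, θ*₍8₎ = 2.598.
Basic interval reflects these around x̄ₜ:
  lower = 2 × 2.652 − 2.598 = 2.706
  upper = 2 × 2.652 − 2.423 = 2.881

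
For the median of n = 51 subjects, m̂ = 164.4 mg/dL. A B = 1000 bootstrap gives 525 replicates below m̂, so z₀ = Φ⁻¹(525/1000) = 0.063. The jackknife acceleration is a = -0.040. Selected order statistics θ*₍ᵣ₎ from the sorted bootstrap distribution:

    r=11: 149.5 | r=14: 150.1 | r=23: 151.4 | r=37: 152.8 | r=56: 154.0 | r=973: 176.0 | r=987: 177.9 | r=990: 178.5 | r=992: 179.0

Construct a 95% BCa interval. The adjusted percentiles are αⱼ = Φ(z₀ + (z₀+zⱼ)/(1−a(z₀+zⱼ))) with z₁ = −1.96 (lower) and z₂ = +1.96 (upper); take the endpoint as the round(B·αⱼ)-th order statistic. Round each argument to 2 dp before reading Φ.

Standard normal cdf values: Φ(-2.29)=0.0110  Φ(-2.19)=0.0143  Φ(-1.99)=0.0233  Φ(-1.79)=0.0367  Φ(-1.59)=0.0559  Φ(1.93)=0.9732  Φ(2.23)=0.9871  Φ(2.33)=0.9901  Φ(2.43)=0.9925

(151.4, 176.0)

Lower: z₀ + z₁ = 0.063 + (-1.960) = -1.897; 1 − a(z₀+z₁) = 1 − (-0.040)(-1.897) = 0.9241; argument = 0.063 + (-1.897)/0.9241 = -1.9898 → -1.99.
α₁ = Φ(-1.99) = 0.0233; rank = round(1000 × 0.0233) = 23; θ*₍23₎ = 151.4.
Upper: z₀ + z₂ = 2.023; 1 − a(z₀+z₂) = 1.0809; argument = 1.9346 → 1.93; α₂ = 0.9732; rank = 973; θ*₍973₎ = 176.0.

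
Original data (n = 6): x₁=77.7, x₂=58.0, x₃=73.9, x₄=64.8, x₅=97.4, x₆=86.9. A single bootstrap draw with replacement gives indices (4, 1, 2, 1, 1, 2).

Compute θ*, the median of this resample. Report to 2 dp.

Resample values: 64.8, 77.7, 58.0, 77.7, 77.7, 58.0.
Sorted: 58.0, 58.0, 64.8, 77.7, 77.7, 77.7
Median = average of the two middle values = 71.25

θ* = 71.25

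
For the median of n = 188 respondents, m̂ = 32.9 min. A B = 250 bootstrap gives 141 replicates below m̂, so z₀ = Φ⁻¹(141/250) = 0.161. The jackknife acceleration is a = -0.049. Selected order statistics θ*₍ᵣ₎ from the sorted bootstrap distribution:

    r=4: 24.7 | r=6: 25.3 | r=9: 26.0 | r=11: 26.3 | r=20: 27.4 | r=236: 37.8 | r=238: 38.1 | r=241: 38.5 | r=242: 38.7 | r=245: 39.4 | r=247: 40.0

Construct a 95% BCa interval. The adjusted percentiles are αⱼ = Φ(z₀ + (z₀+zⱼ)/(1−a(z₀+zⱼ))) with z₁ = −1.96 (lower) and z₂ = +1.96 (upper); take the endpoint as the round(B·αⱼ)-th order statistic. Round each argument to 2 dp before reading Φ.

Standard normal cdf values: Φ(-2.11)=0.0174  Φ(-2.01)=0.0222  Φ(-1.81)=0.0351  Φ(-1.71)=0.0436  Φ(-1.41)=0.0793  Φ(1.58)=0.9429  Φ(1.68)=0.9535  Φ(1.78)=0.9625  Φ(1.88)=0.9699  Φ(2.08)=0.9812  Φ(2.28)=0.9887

(26.0, 39.4)

Lower: z₀ + z₁ = 0.161 + (-1.960) = -1.799; 1 − a(z₀+z₁) = 1 − (-0.049)(-1.799) = 0.9118; argument = 0.161 + (-1.799)/0.9118 = -1.8119 → -1.81.
α₁ = Φ(-1.81) = 0.0351; rank = round(250 × 0.0351) = 9; θ*₍9₎ = 26.0.
Upper: z₀ + z₂ = 2.121; 1 − a(z₀+z₂) = 1.1039; argument = 2.0823 → 2.08; α₂ = 0.9812; rank = 245; θ*₍245₎ = 39.4.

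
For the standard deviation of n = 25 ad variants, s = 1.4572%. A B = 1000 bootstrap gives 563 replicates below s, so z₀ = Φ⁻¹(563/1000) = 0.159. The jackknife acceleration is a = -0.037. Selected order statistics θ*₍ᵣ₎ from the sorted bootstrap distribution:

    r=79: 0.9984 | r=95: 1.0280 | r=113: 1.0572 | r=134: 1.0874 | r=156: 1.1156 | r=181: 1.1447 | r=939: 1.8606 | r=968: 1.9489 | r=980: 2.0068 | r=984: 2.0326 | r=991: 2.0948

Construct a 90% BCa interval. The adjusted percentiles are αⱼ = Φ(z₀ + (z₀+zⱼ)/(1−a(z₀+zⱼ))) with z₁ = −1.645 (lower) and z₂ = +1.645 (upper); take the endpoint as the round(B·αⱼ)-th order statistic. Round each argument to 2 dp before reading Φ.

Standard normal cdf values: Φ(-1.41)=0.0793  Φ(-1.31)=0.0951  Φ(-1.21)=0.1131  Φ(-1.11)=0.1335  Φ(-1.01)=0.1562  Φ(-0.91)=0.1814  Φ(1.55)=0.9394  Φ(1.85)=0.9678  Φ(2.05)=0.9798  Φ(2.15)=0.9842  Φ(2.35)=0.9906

Lower: z₀ + z₁ = 0.159 + (-1.645) = -1.486; 1 − a(z₀+z₁) = 1 − (-0.037)(-1.486) = 0.9450; argument = 0.159 + (-1.486)/0.9450 = -1.4135 → -1.41.
α₁ = Φ(-1.41) = 0.0793; rank = round(1000 × 0.0793) = 79; θ*₍79₎ = 0.9984.
Upper: z₀ + z₂ = 1.804; 1 − a(z₀+z₂) = 1.0667; argument = 1.8501 → 1.85; α₂ = 0.9678; rank = 968; θ*₍968₎ = 1.9489.

(0.9984, 1.9489)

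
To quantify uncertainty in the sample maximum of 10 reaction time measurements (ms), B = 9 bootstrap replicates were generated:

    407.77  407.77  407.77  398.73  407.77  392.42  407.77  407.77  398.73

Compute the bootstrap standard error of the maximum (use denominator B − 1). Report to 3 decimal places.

Bootstrap SE is the standard deviation of the 9 replicate maximums.
Mean of replicates: (407.77 + 407.77 + 407.77 + 398.73 + 407.77 + 392.42 + 407.77 + 407.77 + 398.73) / 9 = 3636.5000 / 9 = 404.0556
Sum of squared deviations: (+3.7144)² + (+3.7144)² + (+3.7144)² + (−5.3256)² + (+3.7144)² + (−11.6356)² + (+3.7144)² + (+3.7144)² + (−5.3256)² = 274.8918
Variance = 274.8918 / 8 = 34.3615
SE* = √34.3615

SE* = 5.862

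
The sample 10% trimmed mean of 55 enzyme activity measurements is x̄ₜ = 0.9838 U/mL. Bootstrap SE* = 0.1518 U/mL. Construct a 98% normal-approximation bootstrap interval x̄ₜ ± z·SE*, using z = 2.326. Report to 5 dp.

Margin = 2.326 × 0.1518 = 0.353087
Interval: 0.9838 ± 0.353087

(0.63071, 1.33689)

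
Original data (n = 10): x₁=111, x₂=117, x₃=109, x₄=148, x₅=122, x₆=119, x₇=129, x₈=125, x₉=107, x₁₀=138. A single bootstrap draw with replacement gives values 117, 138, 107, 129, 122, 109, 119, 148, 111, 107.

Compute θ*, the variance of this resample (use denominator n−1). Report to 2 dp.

Mean = 120.7000; sum of squared deviations = 1738.1000
s² = 1738.1000 / 9 = 193.1222

θ* = 193.12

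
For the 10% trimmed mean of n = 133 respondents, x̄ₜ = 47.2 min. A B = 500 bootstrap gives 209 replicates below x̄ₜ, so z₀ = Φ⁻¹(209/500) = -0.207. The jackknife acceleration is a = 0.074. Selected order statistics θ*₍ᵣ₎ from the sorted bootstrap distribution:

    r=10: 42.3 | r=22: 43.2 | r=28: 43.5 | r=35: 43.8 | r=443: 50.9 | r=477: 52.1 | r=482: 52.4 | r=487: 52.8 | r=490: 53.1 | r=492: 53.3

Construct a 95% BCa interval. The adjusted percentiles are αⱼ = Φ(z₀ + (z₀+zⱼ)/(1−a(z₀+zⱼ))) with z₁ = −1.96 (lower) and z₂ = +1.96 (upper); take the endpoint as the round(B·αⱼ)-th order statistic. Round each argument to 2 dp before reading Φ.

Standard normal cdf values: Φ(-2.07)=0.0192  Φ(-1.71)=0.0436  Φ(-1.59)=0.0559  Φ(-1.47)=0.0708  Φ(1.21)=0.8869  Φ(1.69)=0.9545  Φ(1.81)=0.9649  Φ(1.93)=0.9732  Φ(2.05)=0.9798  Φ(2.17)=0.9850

(42.3, 52.4)

Lower: z₀ + z₁ = -0.207 + (-1.960) = -2.167; 1 − a(z₀+z₁) = 1 − (0.074)(-2.167) = 1.1604; argument = -0.207 + (-2.167)/1.1604 = -2.0745 → -2.07.
α₁ = Φ(-2.07) = 0.0192; rank = round(500 × 0.0192) = 10; θ*₍10₎ = 42.3.
Upper: z₀ + z₂ = 1.753; 1 − a(z₀+z₂) = 0.8703; argument = 1.8073 → 1.81; α₂ = 0.9649; rank = 482; θ*₍482₎ = 52.4.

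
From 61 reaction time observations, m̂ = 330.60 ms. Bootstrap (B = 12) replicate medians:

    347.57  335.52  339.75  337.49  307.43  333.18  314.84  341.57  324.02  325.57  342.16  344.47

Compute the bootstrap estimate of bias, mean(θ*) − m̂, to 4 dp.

mean(θ*) = (347.57 + 335.52 + 339.75 + 337.49 + 307.43 + 333.18 + 314.84 + 341.57 + 324.02 + 325.57 + 342.16 + 344.47) / 12 = 332.79750
bias = 332.79750 − 330.60

bias = +2.1975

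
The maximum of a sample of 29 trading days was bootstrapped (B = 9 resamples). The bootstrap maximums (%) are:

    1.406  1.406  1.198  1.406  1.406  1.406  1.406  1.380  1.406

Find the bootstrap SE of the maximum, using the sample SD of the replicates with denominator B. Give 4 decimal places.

Bootstrap SE is the standard deviation of the 9 replicate maximums.
Mean of replicates: (1.406 + 1.406 + 1.198 + 1.406 + 1.406 + 1.406 + 1.406 + 1.380 + 1.406) / 9 = 12.42000 / 9 = 1.38000
Sum of squared deviations: (+0.02600)² + (+0.02600)² + (−0.18200)² + (+0.02600)² + (+0.02600)² + (+0.02600)² + (+0.02600)² + (+0.00000)² + (+0.02600)² = 0.03786
Variance = 0.03786 / 9 = 0.00421
SE* = √0.00421

SE* = 0.0649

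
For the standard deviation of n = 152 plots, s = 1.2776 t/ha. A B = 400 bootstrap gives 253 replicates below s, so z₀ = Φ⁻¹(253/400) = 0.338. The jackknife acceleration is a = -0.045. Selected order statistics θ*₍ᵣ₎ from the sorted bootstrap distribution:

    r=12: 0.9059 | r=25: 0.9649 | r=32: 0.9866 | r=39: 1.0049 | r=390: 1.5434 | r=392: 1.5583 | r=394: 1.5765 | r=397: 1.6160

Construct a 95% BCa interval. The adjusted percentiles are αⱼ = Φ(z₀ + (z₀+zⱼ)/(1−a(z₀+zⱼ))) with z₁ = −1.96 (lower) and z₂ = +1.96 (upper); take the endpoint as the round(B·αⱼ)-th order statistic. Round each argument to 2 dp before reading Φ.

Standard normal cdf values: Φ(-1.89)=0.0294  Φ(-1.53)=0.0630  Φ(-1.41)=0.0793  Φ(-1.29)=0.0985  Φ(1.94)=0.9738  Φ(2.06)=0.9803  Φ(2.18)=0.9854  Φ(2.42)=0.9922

(0.9866, 1.6160)

Lower: z₀ + z₁ = 0.338 + (-1.960) = -1.622; 1 − a(z₀+z₁) = 1 − (-0.045)(-1.622) = 0.9270; argument = 0.338 + (-1.622)/0.9270 = -1.4117 → -1.41.
α₁ = Φ(-1.41) = 0.0793; rank = round(400 × 0.0793) = 32; θ*₍32₎ = 0.9866.
Upper: z₀ + z₂ = 2.298; 1 − a(z₀+z₂) = 1.1034; argument = 2.4206 → 2.42; α₂ = 0.9922; rank = 397; θ*₍397₎ = 1.6160.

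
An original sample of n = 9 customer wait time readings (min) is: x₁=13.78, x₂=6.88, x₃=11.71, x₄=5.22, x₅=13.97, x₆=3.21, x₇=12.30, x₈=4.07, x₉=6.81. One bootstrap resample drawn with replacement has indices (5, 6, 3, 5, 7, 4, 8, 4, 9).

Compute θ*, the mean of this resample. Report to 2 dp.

θ* = 8.50

Resample values: 13.97, 3.21, 11.71, 13.97, 12.30, 5.22, 4.07, 5.22, 6.81.
Mean = (13.97 + 3.21 + 11.71 + 13.97 + 12.30 + 5.22 + 4.07 + 5.22 + 6.81) / 9 = 76.480 / 9 = 8.50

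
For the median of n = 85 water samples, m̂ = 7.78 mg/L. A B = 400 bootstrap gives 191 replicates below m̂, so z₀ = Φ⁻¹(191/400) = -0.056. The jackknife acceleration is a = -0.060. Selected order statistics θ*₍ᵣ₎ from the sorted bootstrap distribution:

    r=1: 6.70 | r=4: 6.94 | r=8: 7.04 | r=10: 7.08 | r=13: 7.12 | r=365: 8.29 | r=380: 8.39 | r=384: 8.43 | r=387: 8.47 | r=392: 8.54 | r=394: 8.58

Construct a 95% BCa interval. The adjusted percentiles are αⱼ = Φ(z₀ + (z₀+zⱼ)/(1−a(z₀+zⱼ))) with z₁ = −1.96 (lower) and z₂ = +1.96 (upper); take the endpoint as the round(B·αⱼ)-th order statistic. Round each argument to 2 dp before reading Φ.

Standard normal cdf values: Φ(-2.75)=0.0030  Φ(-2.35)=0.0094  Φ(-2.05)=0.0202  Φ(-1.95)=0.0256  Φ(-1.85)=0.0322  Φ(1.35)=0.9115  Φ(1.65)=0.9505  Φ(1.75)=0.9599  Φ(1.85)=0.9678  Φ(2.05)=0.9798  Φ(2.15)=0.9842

(6.94, 8.39)

Lower: z₀ + z₁ = -0.056 + (-1.960) = -2.016; 1 − a(z₀+z₁) = 1 − (-0.060)(-2.016) = 0.8790; argument = -0.056 + (-2.016)/0.8790 = -2.3494 → -2.35.
α₁ = Φ(-2.35) = 0.0094; rank = round(400 × 0.0094) = 4; θ*₍4₎ = 6.94.
Upper: z₀ + z₂ = 1.904; 1 − a(z₀+z₂) = 1.1142; argument = 1.6528 → 1.65; α₂ = 0.9505; rank = 380; θ*₍380₎ = 8.39.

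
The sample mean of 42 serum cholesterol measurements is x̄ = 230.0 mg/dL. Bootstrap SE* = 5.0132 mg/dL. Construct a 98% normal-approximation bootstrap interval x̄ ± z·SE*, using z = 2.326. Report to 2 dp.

(218.34, 241.66)

Margin = 2.326 × 5.0132 = 11.661
Interval: 230.0 ± 11.661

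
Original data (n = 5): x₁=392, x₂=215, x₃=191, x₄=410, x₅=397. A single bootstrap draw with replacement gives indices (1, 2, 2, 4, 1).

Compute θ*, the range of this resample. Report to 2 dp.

θ* = 195.00

Resample values: 392, 215, 215, 410, 392.
Range = 410 − 215 = 195.00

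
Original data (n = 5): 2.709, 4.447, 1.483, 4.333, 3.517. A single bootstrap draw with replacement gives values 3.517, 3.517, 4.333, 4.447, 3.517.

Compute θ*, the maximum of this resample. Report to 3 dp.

Maximum = 4.447

θ* = 4.447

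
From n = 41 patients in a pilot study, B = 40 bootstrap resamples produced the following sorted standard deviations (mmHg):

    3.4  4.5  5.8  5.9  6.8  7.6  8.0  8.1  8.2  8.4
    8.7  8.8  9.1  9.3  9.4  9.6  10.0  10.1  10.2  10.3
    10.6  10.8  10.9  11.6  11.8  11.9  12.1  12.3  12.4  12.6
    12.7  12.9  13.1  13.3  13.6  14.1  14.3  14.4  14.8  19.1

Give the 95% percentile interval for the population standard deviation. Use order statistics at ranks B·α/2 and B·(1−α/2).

(3.4, 14.8)

α = 0.05; lower rank = 40 × 0.025 = 1; upper rank = 40 × 0.975 = 39.
The 1st smallest replicate is 3.4; the 39th is 14.8.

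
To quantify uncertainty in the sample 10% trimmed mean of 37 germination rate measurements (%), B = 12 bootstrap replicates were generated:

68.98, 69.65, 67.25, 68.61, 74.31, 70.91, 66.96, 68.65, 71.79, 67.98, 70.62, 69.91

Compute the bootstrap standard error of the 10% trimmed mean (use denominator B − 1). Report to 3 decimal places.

Bootstrap SE is the standard deviation of the 12 replicate 10% trimmed means.
Mean of replicates: (68.98 + 69.65 + 67.25 + 68.61 + 74.31 + 70.91 + 66.96 + 68.65 + 71.79 + 67.98 + 70.62 + 69.91) / 12 = 835.6200 / 12 = 69.6350
Sum of squared deviations: (−0.6550)² + (+0.0150)² + (−2.3850)² + (−1.0250)² + (+4.6750)² + (+1.2750)² + (−2.6750)² + (−0.9850)² + (+2.1550)² + (−1.6550)² + (+0.9850)² + (+0.2750)² = 47.2041
Variance = 47.2041 / 11 = 4.2913
SE* = √4.2913

SE* = 2.072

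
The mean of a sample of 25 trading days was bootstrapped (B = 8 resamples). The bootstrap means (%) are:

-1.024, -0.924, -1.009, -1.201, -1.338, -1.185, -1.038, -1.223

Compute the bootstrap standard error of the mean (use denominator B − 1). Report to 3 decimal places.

Bootstrap SE is the standard deviation of the 8 replicate means.
Mean of replicates: ((-1.024) + (-0.924) + (-1.009) + (-1.201) + (-1.338) + (-1.185) + (-1.038) + (-1.223)) / 8 = -8.9420 / 8 = -1.1178
Sum of squared deviations: (+0.0938)² + (+0.1937)² + (+0.1088)² + (−0.0833)² + (−0.2203)² + (−0.0673)² + (+0.0797)² + (−0.1053)² = 0.1356
Variance = 0.1356 / 7 = 0.0194
SE* = √0.0194

SE* = 0.139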